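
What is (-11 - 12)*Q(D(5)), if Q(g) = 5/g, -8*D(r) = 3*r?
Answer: 184/3 ≈ 61.333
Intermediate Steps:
D(r) = -3*r/8
(-11 - 12)*Q(D(5)) = (-11 - 12)*(5/((-3/8*5))) = -115/(-15/8) = -115*(-8)/15 = -23*(-8/3) = 184/3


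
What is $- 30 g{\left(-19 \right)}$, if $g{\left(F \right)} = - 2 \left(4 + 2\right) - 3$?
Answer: $450$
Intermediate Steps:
$g{\left(F \right)} = -15$ ($g{\left(F \right)} = \left(-2\right) 6 - 3 = -12 - 3 = -15$)
$- 30 g{\left(-19 \right)} = \left(-30\right) \left(-15\right) = 450$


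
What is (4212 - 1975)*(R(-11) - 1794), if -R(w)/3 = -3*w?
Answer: -4234641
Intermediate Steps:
R(w) = 9*w (R(w) = -(-9)*w = 9*w)
(4212 - 1975)*(R(-11) - 1794) = (4212 - 1975)*(9*(-11) - 1794) = 2237*(-99 - 1794) = 2237*(-1893) = -4234641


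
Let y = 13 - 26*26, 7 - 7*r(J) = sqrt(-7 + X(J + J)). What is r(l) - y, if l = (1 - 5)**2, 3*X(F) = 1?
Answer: 664 - 2*I*sqrt(15)/21 ≈ 664.0 - 0.36886*I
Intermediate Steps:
X(F) = 1/3 (X(F) = (1/3)*1 = 1/3)
l = 16 (l = (-4)**2 = 16)
r(J) = 1 - 2*I*sqrt(15)/21 (r(J) = 1 - sqrt(-7 + 1/3)/7 = 1 - 2*I*sqrt(15)/21)
y = -663 (y = 13 - 676 = -663)
r(l) - y = (1 - 2*I*sqrt(15)/21) - 1*(-663) = (1 - 2*I*sqrt(15)/21) + 663 = 664 - 2*I*sqrt(15)/21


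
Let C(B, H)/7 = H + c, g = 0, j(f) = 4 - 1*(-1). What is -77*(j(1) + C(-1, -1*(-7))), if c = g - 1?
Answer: -3619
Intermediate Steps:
j(f) = 5 (j(f) = 4 + 1 = 5)
c = -1 (c = 0 - 1 = -1)
C(B, H) = -7 + 7*H (C(B, H) = 7*(H - 1) = 7*(-1 + H) = -7 + 7*H)
-77*(j(1) + C(-1, -1*(-7))) = -77*(5 + (-7 + 7*(-1*(-7)))) = -77*(5 + (-7 + 7*7)) = -77*(5 + (-7 + 49)) = -77*(5 + 42) = -77*47 = -3619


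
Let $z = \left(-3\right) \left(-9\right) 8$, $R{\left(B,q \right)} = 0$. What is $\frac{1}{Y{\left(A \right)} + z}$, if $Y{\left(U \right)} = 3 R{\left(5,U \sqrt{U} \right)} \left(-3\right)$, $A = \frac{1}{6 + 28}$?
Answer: $\frac{1}{216} \approx 0.0046296$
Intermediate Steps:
$A = \frac{1}{34} \approx 0.029412$
$Y{\left(U \right)} = 0$ ($Y{\left(U \right)} = 3 \cdot 0 \left(-3\right) = 0 \left(-3\right) = 0$)
$z = 216$ ($z = 27 \cdot 8 = 216$)
$\frac{1}{Y{\left(A \right)} + z} = \frac{1}{0 + 216} = \frac{1}{216}$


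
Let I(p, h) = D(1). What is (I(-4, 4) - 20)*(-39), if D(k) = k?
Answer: 741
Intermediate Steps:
I(p, h) = 1
(I(-4, 4) - 20)*(-39) = (1 - 20)*(-39) = -19*(-39) = 741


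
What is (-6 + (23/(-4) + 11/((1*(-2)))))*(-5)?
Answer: 345/4 ≈ 86.250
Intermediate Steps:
(-6 + (23/(-4) + 11/((1*(-2)))))*(-5) = (-6 + (23*(-¼) + 11/(-2)))*(-5) = (-6 + (-23/4 + 11*(-½)))*(-5) = (-6 + (-23/4 - 11/2))*(-5) = (-6 - 45/4)*(-5) = -69/4*(-5) = 345/4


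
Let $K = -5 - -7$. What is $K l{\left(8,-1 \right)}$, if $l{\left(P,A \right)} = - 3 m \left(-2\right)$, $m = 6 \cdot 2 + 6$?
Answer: $216$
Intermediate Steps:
$m = 18$ ($m = 12 + 6 = 18$)
$K = 2$ ($K = -5 + 7 = 2$)
$l{\left(P,A \right)} = 108$ ($l{\left(P,A \right)} = \left(-3\right) 18 \left(-2\right) = \left(-54\right) \left(-2\right) = 108$)
$K l{\left(8,-1 \right)} = 2 \cdot 108 = 216$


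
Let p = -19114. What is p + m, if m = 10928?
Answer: -8186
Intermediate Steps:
p + m = -19114 + 10928 = -8186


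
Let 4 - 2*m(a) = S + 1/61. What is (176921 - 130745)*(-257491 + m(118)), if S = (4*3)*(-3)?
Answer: -725227857744/61 ≈ -1.1889e+10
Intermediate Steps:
S = -36 (S = 12*(-3) = -36)
m(a) = 2439/122 (m(a) = 2 - (-36 + 1/61)/2 = 2 - ½*(-2195/61) = 2 + 2195/122 = 2439/122)
(176921 - 130745)*(-257491 + m(118)) = (176921 - 130745)*(-257491 + 2439/122) = 46176*(-31411463/122) = -725227857744/61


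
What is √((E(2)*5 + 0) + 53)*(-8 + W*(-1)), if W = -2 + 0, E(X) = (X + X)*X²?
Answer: -6*√133 ≈ -69.195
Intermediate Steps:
E(X) = 2*X³ (E(X) = (2*X)*X² = 2*X³)
W = -2
√((E(2)*5 + 0) + 53)*(-8 + W*(-1)) = √(((2*2³)*5 + 0) + 53)*(-8 - 2*(-1)) = √(((2*8)*5 + 0) + 53)*(-8 + 2) = √((16*5 + 0) + 53)*(-6) = √((80 + 0) + 53)*(-6) = √(80 + 53)*(-6) = √133*(-6) = -6*√133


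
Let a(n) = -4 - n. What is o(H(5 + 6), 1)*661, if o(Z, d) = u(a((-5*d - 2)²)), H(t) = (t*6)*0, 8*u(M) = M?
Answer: -35033/8 ≈ -4379.1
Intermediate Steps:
u(M) = M/8
H(t) = 0 (H(t) = (6*t)*0 = 0)
o(Z, d) = -½ - (-2 - 5*d)²/8 (o(Z, d) = (-4 - (-5*d - 2)²)/8 = (-4 - (-2 - 5*d)²)/8 = -½ - (-2 - 5*d)²/8)
o(H(5 + 6), 1)*661 = (-½ - (2 + 5*1)²/8)*661 = (-½ - (2 + 5)²/8)*661 = (-½ - ⅛*7²)*661 = (-½ - ⅛*49)*661 = (-½ - 49/8)*661 = -53/8*661 = -35033/8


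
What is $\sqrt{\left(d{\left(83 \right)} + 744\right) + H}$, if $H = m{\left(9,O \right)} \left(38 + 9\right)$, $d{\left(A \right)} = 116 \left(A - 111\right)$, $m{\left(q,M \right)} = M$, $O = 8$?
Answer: $4 i \sqrt{133} \approx 46.13 i$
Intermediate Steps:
$d{\left(A \right)} = -12876 + 116 A$ ($d{\left(A \right)} = 116 \left(-111 + A\right) = -12876 + 116 A$)
$H = 376$ ($H = 8 \left(38 + 9\right) = 8 \cdot 47 = 376$)
$\sqrt{\left(d{\left(83 \right)} + 744\right) + H} = \sqrt{\left(\left(-12876 + 116 \cdot 83\right) + 744\right) + 376} = \sqrt{\left(\left(-12876 + 9628\right) + 744\right) + 376} = \sqrt{\left(-3248 + 744\right) + 376} = \sqrt{-2504 + 376} = \sqrt{-2128} = 4 i \sqrt{133}$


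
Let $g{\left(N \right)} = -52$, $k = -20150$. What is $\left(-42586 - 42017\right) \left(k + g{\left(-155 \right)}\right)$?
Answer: $1709149806$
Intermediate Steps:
$\left(-42586 - 42017\right) \left(k + g{\left(-155 \right)}\right) = \left(-42586 - 42017\right) \left(-20150 - 52\right) = \left(-84603\right) \left(-20202\right) = 1709149806$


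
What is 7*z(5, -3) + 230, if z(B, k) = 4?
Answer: 258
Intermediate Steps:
7*z(5, -3) + 230 = 7*4 + 230 = 28 + 230 = 258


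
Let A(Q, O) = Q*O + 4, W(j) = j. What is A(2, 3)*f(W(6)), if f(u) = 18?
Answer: 180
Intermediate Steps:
A(Q, O) = 4 + O*Q (A(Q, O) = O*Q + 4 = 4 + O*Q)
A(2, 3)*f(W(6)) = (4 + 3*2)*18 = (4 + 6)*18 = 10*18 = 180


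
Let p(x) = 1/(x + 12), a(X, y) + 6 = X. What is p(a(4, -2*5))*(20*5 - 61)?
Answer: 39/10 ≈ 3.9000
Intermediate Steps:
a(X, y) = -6 + X
p(x) = 1/(12 + x)
p(a(4, -2*5))*(20*5 - 61) = (20*5 - 61)/(12 + (-6 + 4)) = (100 - 61)/(12 - 2) = 39/10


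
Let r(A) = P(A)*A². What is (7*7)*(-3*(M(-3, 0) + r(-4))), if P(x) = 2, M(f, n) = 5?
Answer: -5439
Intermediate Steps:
r(A) = 2*A²
(7*7)*(-3*(M(-3, 0) + r(-4))) = (7*7)*(-3*(5 + 2*(-4)²)) = 49*(-3*(5 + 2*16)) = 49*(-3*(5 + 32)) = 49*(-3*37) = 49*(-111) = -5439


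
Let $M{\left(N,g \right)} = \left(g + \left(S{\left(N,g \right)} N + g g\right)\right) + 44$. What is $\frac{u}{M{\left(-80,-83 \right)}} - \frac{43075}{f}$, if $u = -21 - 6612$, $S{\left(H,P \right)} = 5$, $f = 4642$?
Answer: $- \frac{25718678}{2495075} \approx -10.308$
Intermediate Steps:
$u = -6633$ ($u = -21 - 6612 = -6633$)
$M{\left(N,g \right)} = 44 + g + g^{2} + 5 N$ ($M{\left(N,g \right)} = \left(g + \left(5 N + g g\right)\right) + 44 = \left(g + \left(5 N + g^{2}\right)\right) + 44 = \left(g + \left(g^{2} + 5 N\right)\right) + 44 = \left(g + g^{2} + 5 N\right) + 44 = 44 + g + g^{2} + 5 N$)
$\frac{u}{M{\left(-80,-83 \right)}} - \frac{43075}{f} = - \frac{6633}{44 - 83 + \left(-83\right)^{2} + 5 \left(-80\right)} - \frac{43075}{4642} = - \frac{6633}{44 - 83 + 6889 - 400} - \frac{43075}{4642} = - \frac{6633}{6450} - \frac{43075}{4642} = \left(-6633\right) \frac{1}{6450} - \frac{43075}{4642} = - \frac{2211}{2150} - \frac{43075}{4642} = - \frac{25718678}{2495075}$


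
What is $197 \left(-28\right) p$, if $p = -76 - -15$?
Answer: $336476$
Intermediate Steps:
$p = -61$ ($p = -76 + 15 = -61$)
$197 \left(-28\right) p = 197 \left(-28\right) \left(-61\right) = \left(-5516\right) \left(-61\right) = 336476$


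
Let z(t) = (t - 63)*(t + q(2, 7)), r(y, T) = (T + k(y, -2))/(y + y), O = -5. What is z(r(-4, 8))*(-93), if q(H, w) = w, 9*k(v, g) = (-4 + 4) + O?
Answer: 62356841/1728 ≈ 36086.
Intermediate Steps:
k(v, g) = -5/9 (k(v, g) = ((-4 + 4) - 5)/9 = (0 - 5)/9 = (1/9)*(-5) = -5/9)
r(y, T) = (-5/9 + T)/(2*y) (r(y, T) = (T - 5/9)/(y + y) = (-5/9 + T)/((2*y)) = (-5/9 + T)*(1/(2*y)) = (-5/9 + T)/(2*y))
z(t) = (-63 + t)*(7 + t) (z(t) = (t - 63)*(t + 7) = (-63 + t)*(7 + t))
z(r(-4, 8))*(-93) = (-441 + ((1/18)*(-5 + 9*8)/(-4))**2 - 28*(-5 + 9*8)/(9*(-4)))*(-93) = (-441 + ((1/18)*(-1/4)*(-5 + 72))**2 - 28*(-1)*(-5 + 72)/(9*4))*(-93) = (-441 + ((1/18)*(-1/4)*67)**2 - 28*(-1)*67/(9*4))*(-93) = (-441 + (-67/72)**2 - 56*(-67/72))*(-93) = (-441 + 4489/5184 + 469/9)*(-93) = -2011511/5184*(-93) = 62356841/1728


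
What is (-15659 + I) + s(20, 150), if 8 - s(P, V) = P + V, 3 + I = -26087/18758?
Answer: -296852679/18758 ≈ -15825.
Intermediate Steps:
I = -82361/18758 (I = -3 - 26087/18758 = -82361/18758 ≈ -4.3907)
s(P, V) = 8 - P - V (s(P, V) = 8 - (P + V) = 8 + (-P - V) = 8 - P - V)
(-15659 + I) + s(20, 150) = (-15659 - 82361/18758) + (8 - 1*20 - 1*150) = -293813883/18758 + (8 - 20 - 150) = -293813883/18758 - 162 = -296852679/18758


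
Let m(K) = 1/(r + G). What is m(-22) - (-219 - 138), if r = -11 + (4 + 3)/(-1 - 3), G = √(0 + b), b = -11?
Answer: 991185/2777 - 16*I*√11/2777 ≈ 356.93 - 0.019109*I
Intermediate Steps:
G = I*√11 (G = √(0 - 11) = √(-11) = I*√11 ≈ 3.3166*I)
r = -51/4 (r = -11 + 7/(-4) = -11 + 7*(-¼) = -11 - 7/4 = -51/4 ≈ -12.750)
m(K) = 1/(-51/4 + I*√11)
m(-22) - (-219 - 138) = (-204/2777 - 16*I*√11/2777) - (-219 - 138) = (-204/2777 - 16*I*√11/2777) - 1*(-357) = (-204/2777 - 16*I*√11/2777) + 357 = 991185/2777 - 16*I*√11/2777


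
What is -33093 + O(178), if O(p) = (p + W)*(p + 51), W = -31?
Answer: 570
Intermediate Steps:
O(p) = (-31 + p)*(51 + p) (O(p) = (p - 31)*(p + 51) = (-31 + p)*(51 + p))
-33093 + O(178) = -33093 + (-1581 + 178² + 20*178) = -33093 + (-1581 + 31684 + 3560) = -33093 + 33663 = 570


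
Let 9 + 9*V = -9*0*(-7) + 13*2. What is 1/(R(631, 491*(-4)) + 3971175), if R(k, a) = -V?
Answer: 9/35740558 ≈ 2.5181e-7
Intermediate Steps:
V = 17/9 (V = -1 + (-9*0*(-7) + 13*2)/9 = -1 + (0*(-7) + 26)/9 = -1 + (0 + 26)/9 = -1 + (1/9)*26 = -1 + 26/9 = 17/9 ≈ 1.8889)
R(k, a) = -17/9 (R(k, a) = -1*17/9 = -17/9)
1/(R(631, 491*(-4)) + 3971175) = 1/(-17/9 + 3971175) = 1/(35740558/9) = 9/35740558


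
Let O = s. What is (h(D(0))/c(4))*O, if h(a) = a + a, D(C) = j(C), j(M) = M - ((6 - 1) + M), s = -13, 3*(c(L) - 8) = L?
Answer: 195/14 ≈ 13.929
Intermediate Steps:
c(L) = 8 + L/3
O = -13
j(M) = -5 (j(M) = M - (5 + M) = M + (-5 - M) = -5)
D(C) = -5
h(a) = 2*a
(h(D(0))/c(4))*O = ((2*(-5))/(8 + (1/3)*4))*(-13) = (-10/(8 + 4/3))*(-13) = (-10/(28/3))*(-13) = ((3/28)*(-10))*(-13) = -15/14*(-13) = 195/14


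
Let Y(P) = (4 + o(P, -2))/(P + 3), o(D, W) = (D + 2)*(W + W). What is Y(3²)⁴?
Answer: 10000/81 ≈ 123.46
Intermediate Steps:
o(D, W) = 2*W*(2 + D) (o(D, W) = (2 + D)*(2*W) = 2*W*(2 + D))
Y(P) = (-4 - 4*P)/(3 + P) (Y(P) = (4 + 2*(-2)*(2 + P))/(P + 3) = (4 + (-8 - 4*P))/(3 + P) = (-4 - 4*P)/(3 + P))
Y(3²)⁴ = (4*(-1 - 1*3²)/(3 + 3²))⁴ = (4*(-1 - 1*9)/(3 + 9))⁴ = (4*(-1 - 9)/12)⁴ = (4*(1/12)*(-10))⁴ = (-10/3)⁴ = 10000/81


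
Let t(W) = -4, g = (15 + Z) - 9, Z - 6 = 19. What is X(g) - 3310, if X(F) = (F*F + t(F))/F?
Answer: -101653/31 ≈ -3279.1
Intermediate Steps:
Z = 25 (Z = 6 + 19 = 25)
g = 31 (g = (15 + 25) - 9 = 40 - 9 = 31)
X(F) = (-4 + F²)/F (X(F) = (F*F - 4)/F = (F² - 4)/F = (-4 + F²)/F)
X(g) - 3310 = (31 - 4/31) - 3310 = 957/31 - 3310 = -101653/31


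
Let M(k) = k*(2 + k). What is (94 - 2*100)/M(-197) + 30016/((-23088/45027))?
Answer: -83203596142/1421355 ≈ -58538.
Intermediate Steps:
(94 - 2*100)/M(-197) + 30016/((-23088/45027)) = (94 - 2*100)/((-197*(2 - 197))) + 30016/((-23088/45027)) = (94 - 200)/((-197*(-195))) + 30016/((-23088*1/45027)) = -106/38415 + 30016/(-7696/15009) = -106*1/38415 + 30016*(-15009/7696) = -106/38415 - 28156884/481 = -83203596142/1421355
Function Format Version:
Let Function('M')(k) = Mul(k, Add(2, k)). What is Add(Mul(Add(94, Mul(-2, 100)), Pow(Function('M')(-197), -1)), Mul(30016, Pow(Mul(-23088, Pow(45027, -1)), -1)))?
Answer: Rational(-83203596142, 1421355) ≈ -58538.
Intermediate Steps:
Add(Mul(Add(94, Mul(-2, 100)), Pow(Function('M')(-197), -1)), Mul(30016, Pow(Mul(-23088, Pow(45027, -1)), -1))) = Add(Mul(Add(94, Mul(-2, 100)), Pow(Mul(-197, Add(2, -197)), -1)), Mul(30016, Pow(Mul(-23088, Pow(45027, -1)), -1))) = Add(Mul(Add(94, -200), Pow(Mul(-197, -195), -1)), Mul(30016, Pow(Mul(-23088, Rational(1, 45027)), -1))) = Add(Mul(-106, Pow(38415, -1)), Mul(30016, Pow(Rational(-7696, 15009), -1))) = Add(Mul(-106, Rational(1, 38415)), Mul(30016, Rational(-15009, 7696))) = Add(Rational(-106, 38415), Rational(-28156884, 481)) = Rational(-83203596142, 1421355)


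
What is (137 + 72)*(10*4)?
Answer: 8360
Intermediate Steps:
(137 + 72)*(10*4) = 209*40 = 8360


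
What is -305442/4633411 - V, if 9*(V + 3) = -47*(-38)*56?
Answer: -463292881457/41700699 ≈ -11110.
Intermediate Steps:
V = 99989/9 (V = -3 + (-47*(-38)*56)/9 = -3 + (1786*56)/9 = -3 + (⅑)*100016 = -3 + 100016/9 = 99989/9 ≈ 11110.)
-305442/4633411 - V = -305442/4633411 - 1*99989/9 = -305442*1/4633411 - 99989/9 = -305442/4633411 - 99989/9 = -463292881457/41700699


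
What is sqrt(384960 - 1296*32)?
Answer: 8*sqrt(5367) ≈ 586.08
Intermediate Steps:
sqrt(384960 - 1296*32) = sqrt(384960 - 41472) = sqrt(343488) = 8*sqrt(5367)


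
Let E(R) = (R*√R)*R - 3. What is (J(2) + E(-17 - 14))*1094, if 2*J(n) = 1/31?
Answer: -101195/31 + 1051334*I*√31 ≈ -3264.4 + 5.8536e+6*I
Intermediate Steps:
E(R) = -3 + R^(5/2) (E(R) = R^(3/2)*R - 3 = R^(5/2) - 3 = -3 + R^(5/2))
J(n) = 1/62 (J(n) = (½)/31 = (½)*(1/31) = 1/62)
(J(2) + E(-17 - 14))*1094 = (1/62 + (-3 + (-17 - 14)^(5/2)))*1094 = (1/62 + (-3 + (-31)^(5/2)))*1094 = (1/62 + (-3 + 961*I*√31))*1094 = (-185/62 + 961*I*√31)*1094 = -101195/31 + 1051334*I*√31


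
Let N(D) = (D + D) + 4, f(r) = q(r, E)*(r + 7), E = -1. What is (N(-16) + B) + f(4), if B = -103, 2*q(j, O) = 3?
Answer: -229/2 ≈ -114.50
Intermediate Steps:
q(j, O) = 3/2 (q(j, O) = (½)*3 = 3/2)
f(r) = 21/2 + 3*r/2 (f(r) = 3*(r + 7)/2 = 3*(7 + r)/2 = 21/2 + 3*r/2)
N(D) = 4 + 2*D (N(D) = 2*D + 4 = 4 + 2*D)
(N(-16) + B) + f(4) = ((4 + 2*(-16)) - 103) + (21/2 + (3/2)*4) = ((4 - 32) - 103) + (21/2 + 6) = (-28 - 103) + 33/2 = -131 + 33/2 = -229/2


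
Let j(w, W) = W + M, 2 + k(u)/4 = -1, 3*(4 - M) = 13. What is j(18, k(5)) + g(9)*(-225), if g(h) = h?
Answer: -6112/3 ≈ -2037.3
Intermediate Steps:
M = -⅓ (M = 4 - ⅓*13 = 4 - 13/3 = -⅓ ≈ -0.33333)
k(u) = -12 (k(u) = -8 + 4*(-1) = -8 - 4 = -12)
j(w, W) = -⅓ + W (j(w, W) = W - ⅓ = -⅓ + W)
j(18, k(5)) + g(9)*(-225) = (-⅓ - 12) + 9*(-225) = -37/3 - 2025 = -6112/3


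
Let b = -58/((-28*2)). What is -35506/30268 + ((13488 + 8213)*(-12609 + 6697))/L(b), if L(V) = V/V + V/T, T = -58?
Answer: -108731638581663/832370 ≈ -1.3063e+8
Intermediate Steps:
b = 29/28 (b = -58/(-56) = -58*(-1/56) = 29/28 ≈ 1.0357)
L(V) = 1 - V/58 (L(V) = V/V + V/(-58) = 1 + V*(-1/58) = 1 - V/58)
-35506/30268 + ((13488 + 8213)*(-12609 + 6697))/L(b) = -35506/30268 + ((13488 + 8213)*(-12609 + 6697))/(1 - 1/58*29/28) = -35506*1/30268 + (21701*(-5912))/(1 - 1/56) = -17753/15134 - 128296312/55/56 = -17753/15134 - 128296312*56/55 = -17753/15134 - 7184593472/55 = -108731638581663/832370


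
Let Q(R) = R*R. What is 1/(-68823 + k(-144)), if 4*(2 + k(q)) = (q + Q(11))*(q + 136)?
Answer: -1/68779 ≈ -1.4539e-5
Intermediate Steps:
Q(R) = R²
k(q) = -2 + (121 + q)*(136 + q)/4 (k(q) = -2 + ((q + 11²)*(q + 136))/4 = -2 + ((q + 121)*(136 + q))/4 = -2 + ((121 + q)*(136 + q))/4 = -2 + (121 + q)*(136 + q)/4)
1/(-68823 + k(-144)) = 1/(-68823 + (4112 + (¼)*(-144)² + (257/4)*(-144))) = 1/(-68823 + (4112 + (¼)*20736 - 9252)) = 1/(-68823 + (4112 + 5184 - 9252)) = 1/(-68823 + 44) = 1/(-68779) = -1/68779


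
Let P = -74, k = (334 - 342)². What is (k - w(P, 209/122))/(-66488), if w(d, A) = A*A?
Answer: -908895/989607392 ≈ -0.00091844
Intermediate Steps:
k = 64 (k = (-8)² = 64)
w(d, A) = A²
(k - w(P, 209/122))/(-66488) = (64 - (209/122)²)/(-66488) = (64 - (209*(1/122))²)*(-1/66488) = (64 - (209/122)²)*(-1/66488) = (64 - 1*43681/14884)*(-1/66488) = (64 - 43681/14884)*(-1/66488) = (908895/14884)*(-1/66488) = -908895/989607392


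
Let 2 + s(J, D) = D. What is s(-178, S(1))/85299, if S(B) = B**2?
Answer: -1/85299 ≈ -1.1723e-5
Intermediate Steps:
s(J, D) = -2 + D
s(-178, S(1))/85299 = (-2 + 1**2)/85299 = (-2 + 1)*(1/85299) = -1*1/85299 = -1/85299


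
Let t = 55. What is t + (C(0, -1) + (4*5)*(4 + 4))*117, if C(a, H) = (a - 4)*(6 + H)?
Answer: 16435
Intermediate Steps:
C(a, H) = (-4 + a)*(6 + H)
t + (C(0, -1) + (4*5)*(4 + 4))*117 = 55 + ((-24 - 4*(-1) + 6*0 - 1*0) + (4*5)*(4 + 4))*117 = 55 + ((-24 + 4 + 0 + 0) + 20*8)*117 = 55 + (-20 + 160)*117 = 55 + 140*117 = 55 + 16380 = 16435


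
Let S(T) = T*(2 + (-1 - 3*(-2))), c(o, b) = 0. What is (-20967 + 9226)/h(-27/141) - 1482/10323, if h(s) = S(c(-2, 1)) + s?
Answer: 632944087/10323 ≈ 61314.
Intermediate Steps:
S(T) = 7*T (S(T) = T*(2 + (-1 + 6)) = T*(2 + 5) = T*7 = 7*T)
h(s) = s (h(s) = 7*0 + s = 0 + s = s)
(-20967 + 9226)/h(-27/141) - 1482/10323 = (-20967 + 9226)/((-27/141)) - 1482/10323 = -11741/((-27*1/141)) - 1482*1/10323 = -11741/(-9/47) - 494/3441 = -11741*(-47/9) - 494/3441 = 551827/9 - 494/3441 = 632944087/10323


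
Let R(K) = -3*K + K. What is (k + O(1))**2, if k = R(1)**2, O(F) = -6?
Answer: 4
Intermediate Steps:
R(K) = -2*K
k = 4 (k = (-2*1)**2 = (-2)**2 = 4)
(k + O(1))**2 = (4 - 6)**2 = (-2)**2 = 4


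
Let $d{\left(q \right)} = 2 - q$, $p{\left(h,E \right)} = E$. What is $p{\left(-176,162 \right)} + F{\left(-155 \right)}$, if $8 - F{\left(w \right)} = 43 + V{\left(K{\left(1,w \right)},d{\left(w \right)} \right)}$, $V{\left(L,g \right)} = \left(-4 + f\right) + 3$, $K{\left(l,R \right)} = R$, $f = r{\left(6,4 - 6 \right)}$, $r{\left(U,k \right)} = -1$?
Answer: $129$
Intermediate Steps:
$f = -1$
$V{\left(L,g \right)} = -2$ ($V{\left(L,g \right)} = \left(-4 - 1\right) + 3 = -5 + 3 = -2$)
$F{\left(w \right)} = -33$ ($F{\left(w \right)} = 8 - \left(43 - 2\right) = 8 - 41 = -33$)
$p{\left(-176,162 \right)} + F{\left(-155 \right)} = 162 - 33 = 129$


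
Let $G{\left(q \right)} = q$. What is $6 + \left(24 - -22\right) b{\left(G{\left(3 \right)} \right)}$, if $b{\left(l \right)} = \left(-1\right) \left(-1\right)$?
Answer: $52$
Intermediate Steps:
$b{\left(l \right)} = 1$
$6 + \left(24 - -22\right) b{\left(G{\left(3 \right)} \right)} = 6 + \left(24 - -22\right) 1 = 6 + \left(24 + 22\right) 1 = 6 + 46 \cdot 1 = 6 + 46 = 52$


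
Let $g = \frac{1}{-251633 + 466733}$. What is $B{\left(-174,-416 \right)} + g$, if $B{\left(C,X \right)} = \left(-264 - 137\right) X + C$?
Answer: $\frac{35844694201}{215100} \approx 1.6664 \cdot 10^{5}$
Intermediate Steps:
$B{\left(C,X \right)} = C - 401 X$ ($B{\left(C,X \right)} = - 401 X + C = C - 401 X$)
$g = \frac{1}{215100} \approx 4.649 \cdot 10^{-6}$
$B{\left(-174,-416 \right)} + g = \left(-174 - -166816\right) + \frac{1}{215100} = \left(-174 + 166816\right) + \frac{1}{215100} = 166642 + \frac{1}{215100} = \frac{35844694201}{215100}$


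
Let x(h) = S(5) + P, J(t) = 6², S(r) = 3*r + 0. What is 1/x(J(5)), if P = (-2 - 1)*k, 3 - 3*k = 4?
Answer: 1/16 ≈ 0.062500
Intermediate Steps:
k = -⅓ (k = 1 - ⅓*4 = 1 - 4/3 = -⅓ ≈ -0.33333)
S(r) = 3*r
J(t) = 36
P = 1 (P = (-2 - 1)*(-⅓) = -3*(-⅓) = 1)
x(h) = 16 (x(h) = 3*5 + 1 = 15 + 1 = 16)
1/x(J(5)) = 1/16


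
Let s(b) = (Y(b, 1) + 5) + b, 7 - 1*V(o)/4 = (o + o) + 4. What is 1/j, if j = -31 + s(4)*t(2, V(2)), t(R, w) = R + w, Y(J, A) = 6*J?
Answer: -1/97 ≈ -0.010309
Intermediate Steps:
V(o) = 12 - 8*o (V(o) = 28 - 4*((o + o) + 4) = 28 - 4*(2*o + 4) = 28 - 4*(4 + 2*o) = 28 + (-16 - 8*o) = 12 - 8*o)
s(b) = 5 + 7*b (s(b) = (6*b + 5) + b = (5 + 6*b) + b = 5 + 7*b)
j = -97 (j = -31 + (5 + 7*4)*(2 + (12 - 8*2)) = -31 + (5 + 28)*(2 + (12 - 16)) = -31 + 33*(2 - 4) = -31 + 33*(-2) = -31 - 66 = -97)
1/j = 1/(-97) = -1/97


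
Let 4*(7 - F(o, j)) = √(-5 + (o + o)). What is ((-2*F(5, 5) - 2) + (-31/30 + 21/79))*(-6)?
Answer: 39739/395 - 3*√5 ≈ 93.897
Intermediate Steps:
F(o, j) = 7 - √(-5 + 2*o)/4 (F(o, j) = 7 - √(-5 + (o + o))/4 = 7 - √(-5 + 2*o)/4)
((-2*F(5, 5) - 2) + (-31/30 + 21/79))*(-6) = ((-2*(7 - √(-5 + 2*5)/4) - 2) + (-31/30 + 21/79))*(-6) = ((-2*(7 - √(-5 + 10)/4) - 2) + (-31*1/30 + 21*(1/79)))*(-6) = ((-2*(7 - √5/4) - 2) + (-31/30 + 21/79))*(-6) = (((-14 + √5/2) - 2) - 1819/2370)*(-6) = ((-16 + √5/2) - 1819/2370)*(-6) = (-39739/2370 + √5/2)*(-6) = 39739/395 - 3*√5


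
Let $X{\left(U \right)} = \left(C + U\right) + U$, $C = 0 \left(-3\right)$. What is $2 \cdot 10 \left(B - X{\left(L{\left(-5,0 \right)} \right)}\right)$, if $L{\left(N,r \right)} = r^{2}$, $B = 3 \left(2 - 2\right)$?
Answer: $0$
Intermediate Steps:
$C = 0$
$B = 0$ ($B = 3 \cdot 0 = 0$)
$X{\left(U \right)} = 2 U$ ($X{\left(U \right)} = \left(0 + U\right) + U = U + U = 2 U$)
$2 \cdot 10 \left(B - X{\left(L{\left(-5,0 \right)} \right)}\right) = 2 \cdot 10 \left(0 - 2 \cdot 0^{2}\right) = 20 \left(0 - 2 \cdot 0\right) = 20 \left(0 - 0\right) = 20 \left(0 + 0\right) = 20 \cdot 0 = 0$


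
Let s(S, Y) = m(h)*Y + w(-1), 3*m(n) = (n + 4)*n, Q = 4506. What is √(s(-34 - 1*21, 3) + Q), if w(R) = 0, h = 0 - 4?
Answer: √4506 ≈ 67.127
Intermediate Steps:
h = -4
m(n) = n*(4 + n)/3 (m(n) = ((n + 4)*n)/3 = ((4 + n)*n)/3 = (n*(4 + n))/3 = n*(4 + n)/3)
s(S, Y) = 0 (s(S, Y) = ((⅓)*(-4)*(4 - 4))*Y + 0 = ((⅓)*(-4)*0)*Y + 0 = 0*Y + 0 = 0 + 0 = 0)
√(s(-34 - 1*21, 3) + Q) = √(0 + 4506) = √4506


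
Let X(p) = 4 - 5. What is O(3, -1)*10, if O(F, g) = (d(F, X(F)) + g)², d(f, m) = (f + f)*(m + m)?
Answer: 1690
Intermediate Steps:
X(p) = -1
d(f, m) = 4*f*m (d(f, m) = (2*f)*(2*m) = 4*f*m)
O(F, g) = (g - 4*F)² (O(F, g) = (4*F*(-1) + g)² = (-4*F + g)² = (g - 4*F)²)
O(3, -1)*10 = (-1 - 4*3)²*10 = (-1 - 12)²*10 = (-13)²*10 = 169*10 = 1690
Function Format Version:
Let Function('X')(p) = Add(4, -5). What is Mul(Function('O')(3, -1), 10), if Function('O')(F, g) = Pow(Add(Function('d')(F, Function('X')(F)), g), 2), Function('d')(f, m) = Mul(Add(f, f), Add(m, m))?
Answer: 1690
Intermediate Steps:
Function('X')(p) = -1
Function('d')(f, m) = Mul(4, f, m) (Function('d')(f, m) = Mul(Mul(2, f), Mul(2, m)) = Mul(4, f, m))
Function('O')(F, g) = Pow(Add(g, Mul(-4, F)), 2) (Function('O')(F, g) = Pow(Add(Mul(4, F, -1), g), 2) = Pow(Add(Mul(-4, F), g), 2) = Pow(Add(g, Mul(-4, F)), 2))
Mul(Function('O')(3, -1), 10) = Mul(Pow(Add(-1, Mul(-4, 3)), 2), 10) = Mul(Pow(Add(-1, -12), 2), 10) = Mul(Pow(-13, 2), 10) = Mul(169, 10) = 1690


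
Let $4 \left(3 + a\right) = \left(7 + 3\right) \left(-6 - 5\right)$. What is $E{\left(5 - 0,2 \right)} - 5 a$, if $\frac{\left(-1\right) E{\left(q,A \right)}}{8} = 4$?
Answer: $\frac{241}{2} \approx 120.5$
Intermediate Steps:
$E{\left(q,A \right)} = -32$ ($E{\left(q,A \right)} = \left(-8\right) 4 = -32$)
$a = - \frac{61}{2}$ ($a = -3 + \frac{\left(7 + 3\right) \left(-6 - 5\right)}{4} = -3 + \frac{10 \left(-11\right)}{4} = -3 + \frac{1}{4} \left(-110\right) = -3 - \frac{55}{2} = - \frac{61}{2} \approx -30.5$)
$E{\left(5 - 0,2 \right)} - 5 a = -32 - - \frac{305}{2} = -32 + \frac{305}{2} = \frac{241}{2}$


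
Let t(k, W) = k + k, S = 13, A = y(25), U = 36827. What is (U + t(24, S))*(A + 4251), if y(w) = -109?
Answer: 152736250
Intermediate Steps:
A = -109
t(k, W) = 2*k
(U + t(24, S))*(A + 4251) = (36827 + 2*24)*(-109 + 4251) = (36827 + 48)*4142 = 36875*4142 = 152736250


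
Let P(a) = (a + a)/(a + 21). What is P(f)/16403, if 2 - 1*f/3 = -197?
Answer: 199/1689509 ≈ 0.00011779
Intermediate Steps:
f = 597 (f = 6 - 3*(-197) = 6 + 591 = 597)
P(a) = 2*a/(21 + a) (P(a) = (2*a)/(21 + a) = 2*a/(21 + a))
P(f)/16403 = (2*597/(21 + 597))/16403 = (2*597/618)*(1/16403) = (2*597*(1/618))*(1/16403) = (199/103)*(1/16403) = 199/1689509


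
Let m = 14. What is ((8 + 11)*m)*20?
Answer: 5320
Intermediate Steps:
((8 + 11)*m)*20 = ((8 + 11)*14)*20 = (19*14)*20 = 266*20 = 5320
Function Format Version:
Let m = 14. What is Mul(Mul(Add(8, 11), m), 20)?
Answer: 5320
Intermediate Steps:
Mul(Mul(Add(8, 11), m), 20) = Mul(Mul(Add(8, 11), 14), 20) = Mul(Mul(19, 14), 20) = Mul(266, 20) = 5320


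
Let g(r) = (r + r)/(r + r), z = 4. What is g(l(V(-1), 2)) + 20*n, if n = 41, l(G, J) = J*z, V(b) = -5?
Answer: 821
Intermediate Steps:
l(G, J) = 4*J (l(G, J) = J*4 = 4*J)
g(r) = 1 (g(r) = (2*r)/((2*r)) = (2*r)*(1/(2*r)) = 1)
g(l(V(-1), 2)) + 20*n = 1 + 20*41 = 1 + 820 = 821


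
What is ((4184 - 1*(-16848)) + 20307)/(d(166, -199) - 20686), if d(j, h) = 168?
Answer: -41339/20518 ≈ -2.0148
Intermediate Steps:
((4184 - 1*(-16848)) + 20307)/(d(166, -199) - 20686) = ((4184 - 1*(-16848)) + 20307)/(168 - 20686) = ((4184 + 16848) + 20307)/(-20518) = (21032 + 20307)*(-1/20518) = 41339*(-1/20518) = -41339/20518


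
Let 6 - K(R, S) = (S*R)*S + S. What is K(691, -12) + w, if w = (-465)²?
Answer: 116739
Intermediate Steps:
K(R, S) = 6 - S - R*S² (K(R, S) = 6 - ((S*R)*S + S) = 6 - ((R*S)*S + S) = 6 - (R*S² + S) = 6 - (S + R*S²) = 6 + (-S - R*S²) = 6 - S - R*S²)
w = 216225
K(691, -12) + w = (6 - 1*(-12) - 1*691*(-12)²) + 216225 = (6 + 12 - 1*691*144) + 216225 = (6 + 12 - 99504) + 216225 = -99486 + 216225 = 116739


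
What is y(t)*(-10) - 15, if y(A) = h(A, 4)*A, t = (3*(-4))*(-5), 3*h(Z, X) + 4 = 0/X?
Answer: 785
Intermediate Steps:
h(Z, X) = -4/3 (h(Z, X) = -4/3 + (0/X)/3 = -4/3 + (1/3)*0 = -4/3 + 0 = -4/3)
t = 60 (t = -12*(-5) = 60)
y(A) = -4*A/3
y(t)*(-10) - 15 = -4/3*60*(-10) - 15 = -80*(-10) - 15 = 800 - 15 = 785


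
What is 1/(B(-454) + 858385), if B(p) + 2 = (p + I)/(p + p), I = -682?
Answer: 227/194853225 ≈ 1.1650e-6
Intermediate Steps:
B(p) = -2 + (-682 + p)/(2*p) (B(p) = -2 + (p - 682)/(p + p) = -2 + (-682 + p)/((2*p)) = -2 + (-682 + p)*(1/(2*p)) = -2 + (-682 + p)/(2*p))
1/(B(-454) + 858385) = 1/((-3/2 - 341/(-454)) + 858385) = 1/((-3/2 - 341*(-1/454)) + 858385) = 1/((-3/2 + 341/454) + 858385) = 1/(-170/227 + 858385) = 1/(194853225/227) = 227/194853225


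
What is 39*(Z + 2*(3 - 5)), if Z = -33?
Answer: -1443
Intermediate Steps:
39*(Z + 2*(3 - 5)) = 39*(-33 + 2*(3 - 5)) = 39*(-33 + 2*(-2)) = 39*(-33 - 4) = 39*(-37) = -1443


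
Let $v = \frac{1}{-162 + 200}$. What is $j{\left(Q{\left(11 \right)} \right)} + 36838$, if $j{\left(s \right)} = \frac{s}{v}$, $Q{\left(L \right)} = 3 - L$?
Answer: $36534$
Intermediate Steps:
$v = \frac{1}{38} \approx 0.026316$
$j{\left(s \right)} = 38 s$ ($j{\left(s \right)} = s \frac{1}{\frac{1}{38}} = s 38 = 38 s$)
$j{\left(Q{\left(11 \right)} \right)} + 36838 = 38 \left(3 - 11\right) + 36838 = 38 \left(-8\right) + 36838 = -304 + 36838 = 36534$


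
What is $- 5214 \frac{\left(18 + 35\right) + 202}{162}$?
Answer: $- \frac{73865}{9} \approx -8207.2$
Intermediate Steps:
$- 5214 \frac{\left(18 + 35\right) + 202}{162} = - 5214 \left(53 + 202\right) \frac{1}{162} = - 5214 \cdot 255 \cdot \frac{1}{162} = \left(-5214\right) \frac{85}{54} = - \frac{73865}{9}$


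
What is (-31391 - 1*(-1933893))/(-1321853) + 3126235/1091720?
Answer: 58726389429/41231238776 ≈ 1.4243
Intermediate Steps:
(-31391 - 1*(-1933893))/(-1321853) + 3126235/1091720 = (-31391 + 1933893)*(-1/1321853) + 3126235*(1/1091720) = 1902502*(-1/1321853) + 89321/31192 = -1902502/1321853 + 89321/31192 = 58726389429/41231238776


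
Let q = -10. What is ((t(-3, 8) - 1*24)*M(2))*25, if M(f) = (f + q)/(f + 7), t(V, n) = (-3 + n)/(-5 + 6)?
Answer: 3800/9 ≈ 422.22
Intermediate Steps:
t(V, n) = -3 + n (t(V, n) = (-3 + n)/1 = (-3 + n)*1 = -3 + n)
M(f) = (-10 + f)/(7 + f) (M(f) = (f - 10)/(f + 7) = (-10 + f)/(7 + f))
((t(-3, 8) - 1*24)*M(2))*25 = (((-3 + 8) - 1*24)*((-10 + 2)/(7 + 2)))*25 = ((5 - 24)*(-8/9))*25 = -19*(-8)/9*25 = -19*(-8/9)*25 = (152/9)*25 = 3800/9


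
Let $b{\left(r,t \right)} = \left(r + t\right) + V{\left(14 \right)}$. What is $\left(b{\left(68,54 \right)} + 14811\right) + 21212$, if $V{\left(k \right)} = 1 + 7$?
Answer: $36153$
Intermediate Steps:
$V{\left(k \right)} = 8$
$b{\left(r,t \right)} = 8 + r + t$ ($b{\left(r,t \right)} = \left(r + t\right) + 8 = 8 + r + t$)
$\left(b{\left(68,54 \right)} + 14811\right) + 21212 = \left(\left(8 + 68 + 54\right) + 14811\right) + 21212 = \left(130 + 14811\right) + 21212 = 14941 + 21212 = 36153$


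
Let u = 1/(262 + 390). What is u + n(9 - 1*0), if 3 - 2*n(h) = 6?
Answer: -977/652 ≈ -1.4985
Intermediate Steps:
n(h) = -3/2 (n(h) = 3/2 - 1/2*6 = 3/2 - 3 = -3/2)
u = 1/652 ≈ 0.0015337
u + n(9 - 1*0) = 1/652 - 3/2 = -977/652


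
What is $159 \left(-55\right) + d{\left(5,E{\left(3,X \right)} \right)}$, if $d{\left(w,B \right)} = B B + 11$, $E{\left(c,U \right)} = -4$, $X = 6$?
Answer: $-8718$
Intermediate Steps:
$d{\left(w,B \right)} = 11 + B^{2}$ ($d{\left(w,B \right)} = B^{2} + 11 = 11 + B^{2}$)
$159 \left(-55\right) + d{\left(5,E{\left(3,X \right)} \right)} = 159 \left(-55\right) + \left(11 + \left(-4\right)^{2}\right) = -8745 + \left(11 + 16\right) = -8745 + 27 = -8718$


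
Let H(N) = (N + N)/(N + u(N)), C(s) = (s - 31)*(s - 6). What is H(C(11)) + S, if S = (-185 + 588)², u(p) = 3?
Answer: 15753873/97 ≈ 1.6241e+5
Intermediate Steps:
C(s) = (-31 + s)*(-6 + s)
H(N) = 2*N/(3 + N) (H(N) = (N + N)/(N + 3) = (2*N)/(3 + N) = 2*N/(3 + N))
S = 162409 (S = 403² = 162409)
H(C(11)) + S = 2*(186 + 11² - 37*11)/(3 + (186 + 11² - 37*11)) + 162409 = 2*(186 + 121 - 407)/(3 + (186 + 121 - 407)) + 162409 = 2*(-100)/(3 - 100) + 162409 = 2*(-100)/(-97) + 162409 = 2*(-100)*(-1/97) + 162409 = 200/97 + 162409 = 15753873/97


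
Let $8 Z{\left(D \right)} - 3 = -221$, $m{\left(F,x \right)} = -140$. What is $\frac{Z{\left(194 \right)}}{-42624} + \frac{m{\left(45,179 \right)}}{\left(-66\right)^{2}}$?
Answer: $- \frac{216617}{6876672} \approx -0.0315$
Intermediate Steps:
$Z{\left(D \right)} = - \frac{109}{4}$ ($Z{\left(D \right)} = \frac{3}{8} + \frac{1}{8} \left(-221\right) = \frac{3}{8} - \frac{221}{8} = - \frac{109}{4}$)
$\frac{Z{\left(194 \right)}}{-42624} + \frac{m{\left(45,179 \right)}}{\left(-66\right)^{2}} = - \frac{109}{4 \left(-42624\right)} - \frac{140}{\left(-66\right)^{2}} = \left(- \frac{109}{4}\right) \left(- \frac{1}{42624}\right) - \frac{140}{4356} = \frac{109}{170496} - \frac{35}{1089} = - \frac{216617}{6876672}$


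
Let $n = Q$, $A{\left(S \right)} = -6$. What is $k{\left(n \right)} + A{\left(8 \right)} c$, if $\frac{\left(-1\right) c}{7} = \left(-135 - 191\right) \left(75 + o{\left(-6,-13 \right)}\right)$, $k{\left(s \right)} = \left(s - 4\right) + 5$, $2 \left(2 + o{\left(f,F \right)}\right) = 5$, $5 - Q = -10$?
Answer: $-1033730$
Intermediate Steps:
$Q = 15$ ($Q = 5 - -10 = 5 + 10 = 15$)
$o{\left(f,F \right)} = \frac{1}{2}$ ($o{\left(f,F \right)} = -2 + \frac{1}{2} \cdot 5 = -2 + \frac{5}{2} = \frac{1}{2}$)
$n = 15$
$k{\left(s \right)} = 1 + s$ ($k{\left(s \right)} = \left(-4 + s\right) + 5 = 1 + s$)
$c = 172291$ ($c = - 7 \left(-135 - 191\right) \left(75 + \frac{1}{2}\right) = - 7 \left(\left(-326\right) \frac{151}{2}\right) = \left(-7\right) \left(-24613\right) = 172291$)
$k{\left(n \right)} + A{\left(8 \right)} c = \left(1 + 15\right) - 1033746 = 16 - 1033746 = -1033730$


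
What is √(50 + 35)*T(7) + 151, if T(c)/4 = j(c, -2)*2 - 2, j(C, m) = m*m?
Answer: 151 + 24*√85 ≈ 372.27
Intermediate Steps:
j(C, m) = m²
T(c) = 24 (T(c) = 4*((-2)²*2 - 2) = 4*(4*2 - 2) = 4*(8 - 2) = 4*6 = 24)
√(50 + 35)*T(7) + 151 = √(50 + 35)*24 + 151 = √85*24 + 151 = 24*√85 + 151 = 151 + 24*√85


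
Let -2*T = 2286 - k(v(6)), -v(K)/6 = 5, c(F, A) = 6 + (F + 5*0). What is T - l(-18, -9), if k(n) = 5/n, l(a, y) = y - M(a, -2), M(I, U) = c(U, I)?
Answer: -13561/12 ≈ -1130.1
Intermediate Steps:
c(F, A) = 6 + F (c(F, A) = 6 + (F + 0) = 6 + F)
v(K) = -30 (v(K) = -6*5 = -30)
M(I, U) = 6 + U
l(a, y) = -4 + y (l(a, y) = y - (6 - 2) = y - 1*4 = y - 4 = -4 + y)
T = -13717/12 (T = -(2286 - 5/(-30))/2 = -(2286 - 5*(-1)/30)/2 = -(2286 - 1*(-⅙))/2 = -(2286 + ⅙)/2 = -½*13717/6 = -13717/12 ≈ -1143.1)
T - l(-18, -9) = -13717/12 - (-4 - 9) = -13717/12 - 1*(-13) = -13717/12 + 13 = -13561/12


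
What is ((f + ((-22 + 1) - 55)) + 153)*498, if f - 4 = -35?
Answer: 22908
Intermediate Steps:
f = -31 (f = 4 - 35 = -31)
((f + ((-22 + 1) - 55)) + 153)*498 = ((-31 + ((-22 + 1) - 55)) + 153)*498 = ((-31 + (-21 - 55)) + 153)*498 = ((-31 - 76) + 153)*498 = (-107 + 153)*498 = 46*498 = 22908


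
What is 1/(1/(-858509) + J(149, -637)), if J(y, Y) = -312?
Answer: -858509/267854809 ≈ -0.0032051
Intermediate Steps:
1/(1/(-858509) + J(149, -637)) = 1/(1/(-858509) - 312) = 1/(-1/858509 - 312) = 1/(-267854809/858509) = -858509/267854809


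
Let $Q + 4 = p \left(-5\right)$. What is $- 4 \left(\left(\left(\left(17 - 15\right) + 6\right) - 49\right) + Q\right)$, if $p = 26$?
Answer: $700$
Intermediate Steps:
$Q = -134$ ($Q = -4 + 26 \left(-5\right) = -4 - 130 = -134$)
$- 4 \left(\left(\left(\left(17 - 15\right) + 6\right) - 49\right) + Q\right) = - 4 \left(\left(\left(\left(17 - 15\right) + 6\right) - 49\right) - 134\right) = - 4 \left(\left(\left(2 + 6\right) - 49\right) - 134\right) = - 4 \left(\left(8 - 49\right) - 134\right) = - 4 \left(-41 - 134\right) = \left(-4\right) \left(-175\right) = 700$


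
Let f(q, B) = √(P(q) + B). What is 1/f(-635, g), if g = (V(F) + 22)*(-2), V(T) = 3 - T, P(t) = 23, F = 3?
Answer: -I*√21/21 ≈ -0.21822*I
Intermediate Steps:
g = -44 (g = ((3 - 1*3) + 22)*(-2) = ((3 - 3) + 22)*(-2) = (0 + 22)*(-2) = 22*(-2) = -44)
f(q, B) = √(23 + B)
1/f(-635, g) = 1/(√(23 - 44)) = 1/(√(-21)) = 1/(I*√21) = -I*√21/21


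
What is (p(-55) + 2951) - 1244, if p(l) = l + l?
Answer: 1597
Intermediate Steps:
p(l) = 2*l
(p(-55) + 2951) - 1244 = (2*(-55) + 2951) - 1244 = (-110 + 2951) - 1244 = 2841 - 1244 = 1597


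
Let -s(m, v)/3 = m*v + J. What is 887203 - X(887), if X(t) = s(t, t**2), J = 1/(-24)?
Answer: 16755836095/8 ≈ 2.0945e+9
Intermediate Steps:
J = -1/24 ≈ -0.041667
s(m, v) = 1/8 - 3*m*v (s(m, v) = -3*(m*v - 1/24) = -3*(-1/24 + m*v) = 1/8 - 3*m*v)
X(t) = 1/8 - 3*t**3 (X(t) = 1/8 - 3*t*t**2 = 1/8 - 3*t**3)
887203 - X(887) = 887203 - (1/8 - 3*887**3) = 887203 - (1/8 - 3*697864103) = 887203 - (1/8 - 2093592309) = 887203 - 1*(-16748738471/8) = 887203 + 16748738471/8 = 16755836095/8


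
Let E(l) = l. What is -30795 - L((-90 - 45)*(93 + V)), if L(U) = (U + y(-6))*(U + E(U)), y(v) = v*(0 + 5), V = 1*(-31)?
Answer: -140646795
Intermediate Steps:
V = -31
y(v) = 5*v (y(v) = v*5 = 5*v)
L(U) = 2*U*(-30 + U) (L(U) = (U + 5*(-6))*(U + U) = (U - 30)*(2*U) = (-30 + U)*(2*U) = 2*U*(-30 + U))
-30795 - L((-90 - 45)*(93 + V)) = -30795 - 2*(-90 - 45)*(93 - 31)*(-30 + (-90 - 45)*(93 - 31)) = -30795 - 2*(-135*62)*(-30 - 135*62) = -30795 - 2*(-8370)*(-30 - 8370) = -30795 - 2*(-8370)*(-8400) = -30795 - 1*140616000 = -30795 - 140616000 = -140646795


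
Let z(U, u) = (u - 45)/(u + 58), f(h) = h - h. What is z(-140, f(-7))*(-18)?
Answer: 405/29 ≈ 13.966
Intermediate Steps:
f(h) = 0
z(U, u) = (-45 + u)/(58 + u)
z(-140, f(-7))*(-18) = ((-45 + 0)/(58 + 0))*(-18) = (-45/58)*(-18) = ((1/58)*(-45))*(-18) = -45/58*(-18) = 405/29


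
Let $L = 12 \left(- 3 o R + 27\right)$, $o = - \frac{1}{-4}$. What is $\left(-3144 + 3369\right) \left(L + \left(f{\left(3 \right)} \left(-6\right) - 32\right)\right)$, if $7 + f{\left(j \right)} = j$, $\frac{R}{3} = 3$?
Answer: $52875$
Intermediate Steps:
$o = \frac{1}{4}$ ($o = \left(-1\right) \left(- \frac{1}{4}\right) = \frac{1}{4} \approx 0.25$)
$R = 9$ ($R = 3 \cdot 3 = 9$)
$f{\left(j \right)} = -7 + j$
$L = 243$ ($L = 12 \left(\left(-3\right) \frac{1}{4} \cdot 9 + 27\right) = 12 \left(\left(- \frac{3}{4}\right) 9 + 27\right) = 12 \left(- \frac{27}{4} + 27\right) = 12 \cdot \frac{81}{4} = 243$)
$\left(-3144 + 3369\right) \left(L + \left(f{\left(3 \right)} \left(-6\right) - 32\right)\right) = \left(-3144 + 3369\right) \left(243 - \left(32 - \left(-7 + 3\right) \left(-6\right)\right)\right) = 225 \left(243 - 8\right) = 225 \cdot 235 = 52875$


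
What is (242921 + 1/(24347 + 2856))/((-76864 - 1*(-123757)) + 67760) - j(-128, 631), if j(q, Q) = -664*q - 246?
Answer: -264308162323050/3118905559 ≈ -84744.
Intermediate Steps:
j(q, Q) = -246 - 664*q
(242921 + 1/(24347 + 2856))/((-76864 - 1*(-123757)) + 67760) - j(-128, 631) = (242921 + 1/(24347 + 2856))/((-76864 - 1*(-123757)) + 67760) - (-246 - 664*(-128)) = (242921 + 1/27203)/((-76864 + 123757) + 67760) - (-246 + 84992) = (242921 + 1/27203)/(46893 + 67760) - 1*84746 = (6608179964/27203)/114653 - 84746 = (6608179964/27203)*(1/114653) - 84746 = 6608179964/3118905559 - 84746 = -264308162323050/3118905559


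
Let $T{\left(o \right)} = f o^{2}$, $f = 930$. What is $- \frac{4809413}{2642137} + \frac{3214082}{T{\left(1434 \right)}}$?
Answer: $- \frac{4594541332261403}{2526426036838980} \approx -1.8186$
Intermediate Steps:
$T{\left(o \right)} = 930 o^{2}$
$- \frac{4809413}{2642137} + \frac{3214082}{T{\left(1434 \right)}} = - \frac{4809413}{2642137} + \frac{3214082}{930 \cdot 1434^{2}} = \left(-4809413\right) \frac{1}{2642137} + \frac{3214082}{930 \cdot 2056356} = - \frac{4809413}{2642137} + \frac{3214082}{1912411080} = - \frac{4809413}{2642137} + 3214082 \cdot \frac{1}{1912411080} = - \frac{4809413}{2642137} + \frac{1607041}{956205540} = - \frac{4594541332261403}{2526426036838980}$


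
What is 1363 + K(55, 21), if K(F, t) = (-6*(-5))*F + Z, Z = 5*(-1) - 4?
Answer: 3004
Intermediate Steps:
Z = -9 (Z = -5 - 4 = -9)
K(F, t) = -9 + 30*F (K(F, t) = (-6*(-5))*F - 9 = 30*F - 9 = -9 + 30*F)
1363 + K(55, 21) = 1363 + (-9 + 30*55) = 1363 + (-9 + 1650) = 1363 + 1641 = 3004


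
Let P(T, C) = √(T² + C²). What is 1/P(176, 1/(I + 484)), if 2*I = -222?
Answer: 373*√4309659905/4309659905 ≈ 0.0056818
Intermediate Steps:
I = -111 (I = (½)*(-222) = -111)
P(T, C) = √(C² + T²)
1/P(176, 1/(I + 484)) = 1/(√((1/(-111 + 484))² + 176²)) = 1/(√((1/373)² + 30976)) = 1/(√(1/139129 + 30976)) = 1/(√(4309659905/139129)) = 1/(√4309659905/373) = 373*√4309659905/4309659905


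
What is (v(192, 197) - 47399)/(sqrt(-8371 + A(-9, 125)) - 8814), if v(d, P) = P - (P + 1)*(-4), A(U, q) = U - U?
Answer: 58436820/11099281 + 6630*I*sqrt(8371)/11099281 ≈ 5.2649 + 0.054652*I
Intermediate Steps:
A(U, q) = 0
v(d, P) = 4 + 5*P (v(d, P) = P - (1 + P)*(-4) = P - (-4 - 4*P) = P + (4 + 4*P) = 4 + 5*P)
(v(192, 197) - 47399)/(sqrt(-8371 + A(-9, 125)) - 8814) = ((4 + 5*197) - 47399)/(sqrt(-8371 + 0) - 8814) = ((4 + 985) - 47399)/(sqrt(-8371) - 8814) = (989 - 47399)/(I*sqrt(8371) - 8814) = -46410/(-8814 + I*sqrt(8371))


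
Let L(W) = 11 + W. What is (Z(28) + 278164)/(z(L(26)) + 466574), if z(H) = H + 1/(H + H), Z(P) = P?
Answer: 20586208/34529215 ≈ 0.59620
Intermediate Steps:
z(H) = H + 1/(2*H)
(Z(28) + 278164)/(z(L(26)) + 466574) = (28 + 278164)/(((11 + 26) + 1/(2*(11 + 26))) + 466574) = 278192/((37 + (1/2)/37) + 466574) = 278192/((37 + (1/2)*(1/37)) + 466574) = 278192/((37 + 1/74) + 466574) = 278192/(2739/74 + 466574) = 278192/(34529215/74) = 278192*(74/34529215) = 20586208/34529215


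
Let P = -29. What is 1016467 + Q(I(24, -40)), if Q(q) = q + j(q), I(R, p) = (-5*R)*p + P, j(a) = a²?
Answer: 23783679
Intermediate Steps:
I(R, p) = -29 - 5*R*p (I(R, p) = (-5*R)*p - 29 = -5*R*p - 29 = -29 - 5*R*p)
Q(q) = q + q²
1016467 + Q(I(24, -40)) = 1016467 + (-29 - 5*24*(-40))*(1 + (-29 - 5*24*(-40))) = 1016467 + (-29 + 4800)*(1 + (-29 + 4800)) = 1016467 + 4771*(1 + 4771) = 1016467 + 4771*4772 = 1016467 + 22767212 = 23783679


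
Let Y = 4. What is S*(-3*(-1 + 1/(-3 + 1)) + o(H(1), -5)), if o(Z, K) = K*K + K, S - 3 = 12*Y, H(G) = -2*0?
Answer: 2499/2 ≈ 1249.5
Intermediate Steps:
H(G) = 0
S = 51 (S = 3 + 12*4 = 3 + 48 = 51)
o(Z, K) = K + K² (o(Z, K) = K² + K = K + K²)
S*(-3*(-1 + 1/(-3 + 1)) + o(H(1), -5)) = 51*(-3*(-1 + 1/(-3 + 1)) - 5*(1 - 5)) = 51*(-3*(-1 + 1/(-2)) - 5*(-4)) = 51*(-3*(-1 - ½) + 20) = 51*(-3*(-3/2) + 20) = 51*(9/2 + 20) = 51*(49/2) = 2499/2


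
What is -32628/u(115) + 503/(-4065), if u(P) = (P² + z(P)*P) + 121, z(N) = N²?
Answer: -100482887/692956485 ≈ -0.14501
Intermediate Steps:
u(P) = 121 + P² + P³ (u(P) = (P² + P²*P) + 121 = (P² + P³) + 121 = 121 + P² + P³)
-32628/u(115) + 503/(-4065) = -32628/(121 + 115² + 115³) + 503/(-4065) = -32628/(121 + 13225 + 1520875) + 503*(-1/4065) = -32628/1534221 - 503/4065 = -32628*1/1534221 - 503/4065 = -10876/511407 - 503/4065 = -100482887/692956485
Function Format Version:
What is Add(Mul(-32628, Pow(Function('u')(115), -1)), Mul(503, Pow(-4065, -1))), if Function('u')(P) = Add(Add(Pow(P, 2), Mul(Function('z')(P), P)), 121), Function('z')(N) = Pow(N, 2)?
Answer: Rational(-100482887, 692956485) ≈ -0.14501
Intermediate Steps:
Function('u')(P) = Add(121, Pow(P, 2), Pow(P, 3)) (Function('u')(P) = Add(Add(Pow(P, 2), Mul(Pow(P, 2), P)), 121) = Add(Add(Pow(P, 2), Pow(P, 3)), 121) = Add(121, Pow(P, 2), Pow(P, 3)))
Add(Mul(-32628, Pow(Function('u')(115), -1)), Mul(503, Pow(-4065, -1))) = Add(Mul(-32628, Pow(Add(121, Pow(115, 2), Pow(115, 3)), -1)), Mul(503, Pow(-4065, -1))) = Add(Mul(-32628, Pow(Add(121, 13225, 1520875), -1)), Mul(503, Rational(-1, 4065))) = Add(Mul(-32628, Pow(1534221, -1)), Rational(-503, 4065)) = Add(Mul(-32628, Rational(1, 1534221)), Rational(-503, 4065)) = Add(Rational(-10876, 511407), Rational(-503, 4065)) = Rational(-100482887, 692956485)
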